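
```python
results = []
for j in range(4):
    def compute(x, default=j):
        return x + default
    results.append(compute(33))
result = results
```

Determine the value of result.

Step 1: Default argument default=j is evaluated at function definition time.
Step 2: Each iteration creates compute with default = current j value.
Step 3: compute(33) returns 33 + default. results = [33, 34, 35, 36]

The answer is [33, 34, 35, 36].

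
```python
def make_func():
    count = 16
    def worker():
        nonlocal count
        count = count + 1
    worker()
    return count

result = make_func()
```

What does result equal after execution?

Step 1: make_func() sets count = 16.
Step 2: worker() uses nonlocal to modify count in make_func's scope: count = 16 + 1 = 17.
Step 3: make_func() returns the modified count = 17

The answer is 17.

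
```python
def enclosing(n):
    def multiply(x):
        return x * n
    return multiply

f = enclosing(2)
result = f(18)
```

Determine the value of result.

Step 1: enclosing(2) returns multiply closure with n = 2.
Step 2: f(18) computes 18 * 2 = 36.
Step 3: result = 36

The answer is 36.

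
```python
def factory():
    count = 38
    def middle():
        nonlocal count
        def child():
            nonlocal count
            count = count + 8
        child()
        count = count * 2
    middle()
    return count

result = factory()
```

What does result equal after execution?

Step 1: count = 38.
Step 2: child() adds 8: count = 38 + 8 = 46.
Step 3: middle() doubles: count = 46 * 2 = 92.
Step 4: result = 92

The answer is 92.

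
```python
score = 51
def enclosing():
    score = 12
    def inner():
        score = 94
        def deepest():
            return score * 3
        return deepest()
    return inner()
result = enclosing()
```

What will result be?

Step 1: deepest() looks up score through LEGB: not local, finds score = 94 in enclosing inner().
Step 2: Returns 94 * 3 = 282.
Step 3: result = 282

The answer is 282.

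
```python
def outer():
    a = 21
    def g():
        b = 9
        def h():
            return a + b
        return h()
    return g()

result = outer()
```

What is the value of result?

Step 1: outer() defines a = 21. g() defines b = 9.
Step 2: h() accesses both from enclosing scopes: a = 21, b = 9.
Step 3: result = 21 + 9 = 30

The answer is 30.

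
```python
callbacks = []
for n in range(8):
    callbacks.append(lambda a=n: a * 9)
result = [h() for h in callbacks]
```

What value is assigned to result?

Step 1: Default arg a=n captures n at each iteration.
Step 2: callbacks[k] has a defaulting to k, returns k * 9.
Step 3: result = [0, 9, 18, 27, 36, 45, 54, 63]

The answer is [0, 9, 18, 27, 36, 45, 54, 63].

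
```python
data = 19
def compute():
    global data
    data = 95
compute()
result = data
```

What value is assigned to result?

Step 1: data = 19 globally.
Step 2: compute() declares global data and sets it to 95.
Step 3: After compute(), global data = 95. result = 95

The answer is 95.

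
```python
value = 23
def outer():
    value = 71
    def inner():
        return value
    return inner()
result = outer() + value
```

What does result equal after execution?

Step 1: Global value = 23. outer() shadows with value = 71.
Step 2: inner() returns enclosing value = 71. outer() = 71.
Step 3: result = 71 + global value (23) = 94

The answer is 94.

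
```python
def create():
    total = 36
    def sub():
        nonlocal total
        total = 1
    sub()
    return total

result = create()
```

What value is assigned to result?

Step 1: create() sets total = 36.
Step 2: sub() uses nonlocal to reassign total = 1.
Step 3: result = 1

The answer is 1.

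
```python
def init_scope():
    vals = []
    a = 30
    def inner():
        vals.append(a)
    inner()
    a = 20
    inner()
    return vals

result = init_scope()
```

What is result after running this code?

Step 1: a = 30. inner() appends current a to vals.
Step 2: First inner(): appends 30. Then a = 20.
Step 3: Second inner(): appends 20 (closure sees updated a). result = [30, 20]

The answer is [30, 20].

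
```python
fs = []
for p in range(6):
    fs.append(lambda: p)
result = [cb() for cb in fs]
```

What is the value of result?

Step 1: All 6 lambdas share the same variable p.
Step 2: After the loop, p = 5.
Step 3: Each call returns 5. result = [5, 5, 5, 5, 5, 5]

The answer is [5, 5, 5, 5, 5, 5].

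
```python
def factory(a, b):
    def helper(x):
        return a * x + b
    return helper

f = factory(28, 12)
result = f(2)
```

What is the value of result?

Step 1: factory(28, 12) captures a = 28, b = 12.
Step 2: f(2) computes 28 * 2 + 12 = 68.
Step 3: result = 68

The answer is 68.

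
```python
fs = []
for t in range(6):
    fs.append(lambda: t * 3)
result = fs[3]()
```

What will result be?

Step 1: All lambdas reference the same variable t (late binding).
Step 2: After the loop, t = 5. Every lambda returns t * 3.
Step 3: fs[3]() = 5 * 3 = 15

The answer is 15.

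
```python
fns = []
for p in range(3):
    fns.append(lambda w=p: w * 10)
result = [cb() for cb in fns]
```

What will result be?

Step 1: Default arg w=p captures p at each iteration.
Step 2: fns[k] has w defaulting to k, returns k * 10.
Step 3: result = [0, 10, 20]

The answer is [0, 10, 20].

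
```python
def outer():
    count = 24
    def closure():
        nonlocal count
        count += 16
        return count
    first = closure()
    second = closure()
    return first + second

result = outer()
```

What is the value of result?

Step 1: count starts at 24.
Step 2: First call: count = 24 + 16 = 40, returns 40.
Step 3: Second call: count = 40 + 16 = 56, returns 56.
Step 4: result = 40 + 56 = 96

The answer is 96.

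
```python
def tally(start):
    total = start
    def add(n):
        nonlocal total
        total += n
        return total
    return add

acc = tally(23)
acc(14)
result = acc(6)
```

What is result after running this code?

Step 1: tally(23) creates closure with total = 23.
Step 2: First acc(14): total = 23 + 14 = 37.
Step 3: Second acc(6): total = 37 + 6 = 43. result = 43

The answer is 43.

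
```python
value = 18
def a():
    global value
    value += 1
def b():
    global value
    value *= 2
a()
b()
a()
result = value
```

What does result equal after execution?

Step 1: value = 18.
Step 2: a(): value = 18 + 1 = 19.
Step 3: b(): value = 19 * 2 = 38.
Step 4: a(): value = 38 + 1 = 39

The answer is 39.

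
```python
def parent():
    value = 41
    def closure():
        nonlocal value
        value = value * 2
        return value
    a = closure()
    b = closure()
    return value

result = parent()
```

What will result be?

Step 1: value starts at 41.
Step 2: First closure(): value = 41 * 2 = 82.
Step 3: Second closure(): value = 82 * 2 = 164.
Step 4: result = 164

The answer is 164.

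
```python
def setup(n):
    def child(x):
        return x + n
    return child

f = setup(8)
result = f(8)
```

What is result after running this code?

Step 1: setup(8) creates a closure that captures n = 8.
Step 2: f(8) calls the closure with x = 8, returning 8 + 8 = 16.
Step 3: result = 16

The answer is 16.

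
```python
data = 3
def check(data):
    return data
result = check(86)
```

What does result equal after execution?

Step 1: Global data = 3.
Step 2: check(86) takes parameter data = 86, which shadows the global.
Step 3: result = 86

The answer is 86.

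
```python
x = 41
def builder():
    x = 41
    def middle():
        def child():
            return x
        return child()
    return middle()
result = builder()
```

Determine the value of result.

Step 1: builder() defines x = 41. middle() and child() have no local x.
Step 2: child() checks local (none), enclosing middle() (none), enclosing builder() and finds x = 41.
Step 3: result = 41

The answer is 41.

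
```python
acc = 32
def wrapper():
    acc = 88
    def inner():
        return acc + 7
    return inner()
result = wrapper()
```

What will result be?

Step 1: wrapper() shadows global acc with acc = 88.
Step 2: inner() finds acc = 88 in enclosing scope, computes 88 + 7 = 95.
Step 3: result = 95

The answer is 95.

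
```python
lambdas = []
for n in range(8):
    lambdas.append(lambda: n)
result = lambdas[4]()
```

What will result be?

Step 1: The loop creates 8 lambdas, all referencing the same variable n.
Step 2: After the loop, n = 7 (final value).
Step 3: lambdas[4]() looks up n at call time and finds 7. This is the late binding gotcha. result = 7

The answer is 7.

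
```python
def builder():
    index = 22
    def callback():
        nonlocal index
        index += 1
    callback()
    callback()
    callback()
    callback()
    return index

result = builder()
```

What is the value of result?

Step 1: index starts at 22.
Step 2: callback() is called 4 times, each adding 1.
Step 3: index = 22 + 1 * 4 = 26

The answer is 26.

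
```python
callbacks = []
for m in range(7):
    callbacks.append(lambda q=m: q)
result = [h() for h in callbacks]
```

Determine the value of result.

Step 1: Default arg q=m captures m at each iteration.
Step 2: Each lambda has its own default: 0, 1, ..., 6.
Step 3: result = [0, 1, 2, 3, 4, 5, 6]

The answer is [0, 1, 2, 3, 4, 5, 6].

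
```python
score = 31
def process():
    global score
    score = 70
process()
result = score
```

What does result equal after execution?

Step 1: score = 31 globally.
Step 2: process() declares global score and sets it to 70.
Step 3: After process(), global score = 70. result = 70

The answer is 70.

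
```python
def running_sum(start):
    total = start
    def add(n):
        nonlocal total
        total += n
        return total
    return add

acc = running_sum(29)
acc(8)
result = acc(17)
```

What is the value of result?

Step 1: running_sum(29) creates closure with total = 29.
Step 2: First acc(8): total = 29 + 8 = 37.
Step 3: Second acc(17): total = 37 + 17 = 54. result = 54

The answer is 54.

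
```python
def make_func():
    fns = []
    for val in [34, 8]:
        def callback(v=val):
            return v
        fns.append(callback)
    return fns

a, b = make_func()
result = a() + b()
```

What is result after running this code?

Step 1: Default argument v=val captures val at each iteration.
Step 2: a() returns 34 (captured at first iteration), b() returns 8 (captured at second).
Step 3: result = 34 + 8 = 42

The answer is 42.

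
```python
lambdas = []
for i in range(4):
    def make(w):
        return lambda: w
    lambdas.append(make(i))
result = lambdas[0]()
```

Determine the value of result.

Step 1: make(i) creates a new scope capturing w = i at call time.
Step 2: lambdas[0] = make(0), so its lambda captures w = 0.
Step 3: result = 0 (closure factory fixes late binding)

The answer is 0.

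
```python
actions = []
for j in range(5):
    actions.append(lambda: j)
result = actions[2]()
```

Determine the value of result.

Step 1: The loop creates 5 lambdas, all referencing the same variable j.
Step 2: After the loop, j = 4 (final value).
Step 3: actions[2]() looks up j at call time and finds 4. This is the late binding gotcha. result = 4

The answer is 4.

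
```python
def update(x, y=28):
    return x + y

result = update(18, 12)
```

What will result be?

Step 1: update(18, 12) overrides default y with 12.
Step 2: Returns 18 + 12 = 30.
Step 3: result = 30

The answer is 30.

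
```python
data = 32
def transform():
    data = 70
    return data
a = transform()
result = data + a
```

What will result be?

Step 1: Global data = 32. transform() returns local data = 70.
Step 2: a = 70. Global data still = 32.
Step 3: result = 32 + 70 = 102

The answer is 102.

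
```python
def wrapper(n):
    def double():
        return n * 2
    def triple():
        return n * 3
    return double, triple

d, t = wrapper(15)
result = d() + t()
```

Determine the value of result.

Step 1: Both closures capture the same n = 15.
Step 2: d() = 15 * 2 = 30, t() = 15 * 3 = 45.
Step 3: result = 30 + 45 = 75

The answer is 75.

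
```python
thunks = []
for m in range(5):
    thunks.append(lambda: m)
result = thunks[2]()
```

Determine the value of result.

Step 1: The loop creates 5 lambdas, all referencing the same variable m.
Step 2: After the loop, m = 4 (final value).
Step 3: thunks[2]() looks up m at call time and finds 4. This is the late binding gotcha. result = 4

The answer is 4.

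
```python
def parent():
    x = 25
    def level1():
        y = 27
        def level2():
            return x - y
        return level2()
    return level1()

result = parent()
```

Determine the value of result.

Step 1: x = 25 in parent. y = 27 in level1.
Step 2: level2() reads x = 25 and y = 27 from enclosing scopes.
Step 3: result = 25 - 27 = -2

The answer is -2.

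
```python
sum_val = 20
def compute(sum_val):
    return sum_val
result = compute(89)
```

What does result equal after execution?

Step 1: Global sum_val = 20.
Step 2: compute(89) takes parameter sum_val = 89, which shadows the global.
Step 3: result = 89

The answer is 89.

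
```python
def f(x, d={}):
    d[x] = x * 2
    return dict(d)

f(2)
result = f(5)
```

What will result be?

Step 1: Mutable default dict is shared across calls.
Step 2: First call adds 2: 4. Second call adds 5: 10.
Step 3: result = {2: 4, 5: 10}

The answer is {2: 4, 5: 10}.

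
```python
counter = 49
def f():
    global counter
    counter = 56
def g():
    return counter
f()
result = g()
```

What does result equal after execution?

Step 1: counter = 49.
Step 2: f() sets global counter = 56.
Step 3: g() reads global counter = 56. result = 56

The answer is 56.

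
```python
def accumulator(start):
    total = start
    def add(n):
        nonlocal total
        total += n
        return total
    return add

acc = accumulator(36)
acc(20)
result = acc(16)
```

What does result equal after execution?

Step 1: accumulator(36) creates closure with total = 36.
Step 2: First acc(20): total = 36 + 20 = 56.
Step 3: Second acc(16): total = 56 + 16 = 72. result = 72

The answer is 72.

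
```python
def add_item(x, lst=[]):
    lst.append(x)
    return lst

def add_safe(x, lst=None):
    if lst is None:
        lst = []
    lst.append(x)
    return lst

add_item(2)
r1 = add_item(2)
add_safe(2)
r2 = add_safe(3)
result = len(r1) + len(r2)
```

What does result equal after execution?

Step 1: add_item shares mutable default: after 2 calls, lst = [2, 2], len = 2.
Step 2: add_safe creates fresh list each time: r2 = [3], len = 1.
Step 3: result = 2 + 1 = 3

The answer is 3.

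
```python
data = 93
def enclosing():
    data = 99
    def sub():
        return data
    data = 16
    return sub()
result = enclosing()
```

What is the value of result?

Step 1: enclosing() sets data = 99, then later data = 16.
Step 2: sub() is called after data is reassigned to 16. Closures capture variables by reference, not by value.
Step 3: result = 16

The answer is 16.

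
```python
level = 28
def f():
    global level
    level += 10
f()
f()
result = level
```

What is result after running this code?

Step 1: level = 28.
Step 2: First f(): level = 28 + 10 = 38.
Step 3: Second f(): level = 38 + 10 = 48. result = 48

The answer is 48.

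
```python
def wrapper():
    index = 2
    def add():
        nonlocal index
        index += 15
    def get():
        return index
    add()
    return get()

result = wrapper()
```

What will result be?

Step 1: index = 2. add() modifies it via nonlocal, get() reads it.
Step 2: add() makes index = 2 + 15 = 17.
Step 3: get() returns 17. result = 17

The answer is 17.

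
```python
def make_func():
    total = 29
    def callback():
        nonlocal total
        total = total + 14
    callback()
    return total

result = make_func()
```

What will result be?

Step 1: make_func() sets total = 29.
Step 2: callback() uses nonlocal to modify total in make_func's scope: total = 29 + 14 = 43.
Step 3: make_func() returns the modified total = 43

The answer is 43.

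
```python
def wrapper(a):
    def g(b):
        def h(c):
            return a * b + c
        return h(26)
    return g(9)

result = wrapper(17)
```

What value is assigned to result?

Step 1: a = 17, b = 9, c = 26.
Step 2: h() computes a * b + c = 17 * 9 + 26 = 179.
Step 3: result = 179

The answer is 179.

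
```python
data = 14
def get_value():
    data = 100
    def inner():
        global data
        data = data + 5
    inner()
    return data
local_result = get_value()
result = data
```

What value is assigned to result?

Step 1: Global data = 14. get_value() creates local data = 100.
Step 2: inner() declares global data and adds 5: global data = 14 + 5 = 19.
Step 3: get_value() returns its local data = 100 (unaffected by inner).
Step 4: result = global data = 19

The answer is 19.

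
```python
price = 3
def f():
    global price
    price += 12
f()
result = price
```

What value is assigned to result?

Step 1: price = 3 globally.
Step 2: f() modifies global price: price += 12 = 15.
Step 3: result = 15

The answer is 15.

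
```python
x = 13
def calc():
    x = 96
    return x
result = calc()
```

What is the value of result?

Step 1: Global x = 13.
Step 2: calc() creates local x = 96, shadowing the global.
Step 3: Returns local x = 96. result = 96

The answer is 96.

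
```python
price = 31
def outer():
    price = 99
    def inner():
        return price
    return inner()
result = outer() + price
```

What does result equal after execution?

Step 1: Global price = 31. outer() shadows with price = 99.
Step 2: inner() returns enclosing price = 99. outer() = 99.
Step 3: result = 99 + global price (31) = 130

The answer is 130.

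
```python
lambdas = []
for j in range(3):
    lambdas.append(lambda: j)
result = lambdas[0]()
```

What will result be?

Step 1: The loop creates 3 lambdas, all referencing the same variable j.
Step 2: After the loop, j = 2 (final value).
Step 3: lambdas[0]() looks up j at call time and finds 2. This is the late binding gotcha. result = 2

The answer is 2.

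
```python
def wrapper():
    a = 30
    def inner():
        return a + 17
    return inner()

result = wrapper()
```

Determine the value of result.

Step 1: wrapper() defines a = 30.
Step 2: inner() reads a = 30 from enclosing scope, returns 30 + 17 = 47.
Step 3: result = 47

The answer is 47.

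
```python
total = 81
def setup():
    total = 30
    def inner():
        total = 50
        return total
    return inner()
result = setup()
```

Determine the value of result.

Step 1: Three scopes define total: global (81), setup (30), inner (50).
Step 2: inner() has its own local total = 50, which shadows both enclosing and global.
Step 3: result = 50 (local wins in LEGB)

The answer is 50.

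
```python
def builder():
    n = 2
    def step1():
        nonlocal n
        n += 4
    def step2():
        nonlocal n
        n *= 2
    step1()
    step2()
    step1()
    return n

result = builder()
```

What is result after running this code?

Step 1: n = 2.
Step 2: step1(): n = 2 + 4 = 6.
Step 3: step2(): n = 6 * 2 = 12.
Step 4: step1(): n = 12 + 4 = 16. result = 16

The answer is 16.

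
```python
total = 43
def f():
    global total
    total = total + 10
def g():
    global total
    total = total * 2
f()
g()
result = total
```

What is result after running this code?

Step 1: total = 43.
Step 2: f() adds 10: total = 43 + 10 = 53.
Step 3: g() doubles: total = 53 * 2 = 106.
Step 4: result = 106

The answer is 106.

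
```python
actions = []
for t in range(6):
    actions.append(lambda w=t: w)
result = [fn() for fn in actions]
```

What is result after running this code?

Step 1: Default arg w=t captures t at each iteration.
Step 2: Each lambda has its own default: 0, 1, ..., 5.
Step 3: result = [0, 1, 2, 3, 4, 5]

The answer is [0, 1, 2, 3, 4, 5].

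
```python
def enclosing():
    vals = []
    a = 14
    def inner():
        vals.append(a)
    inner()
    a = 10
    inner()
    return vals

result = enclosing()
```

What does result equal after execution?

Step 1: a = 14. inner() appends current a to vals.
Step 2: First inner(): appends 14. Then a = 10.
Step 3: Second inner(): appends 10 (closure sees updated a). result = [14, 10]

The answer is [14, 10].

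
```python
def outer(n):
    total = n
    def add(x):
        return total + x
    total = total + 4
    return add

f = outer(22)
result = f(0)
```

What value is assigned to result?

Step 1: outer(22) sets total = 22, then total = 22 + 4 = 26.
Step 2: Closures capture by reference, so add sees total = 26.
Step 3: f(0) returns 26 + 0 = 26

The answer is 26.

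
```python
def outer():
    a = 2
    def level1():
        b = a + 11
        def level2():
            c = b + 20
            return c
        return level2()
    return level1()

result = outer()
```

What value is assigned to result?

Step 1: a = 2. b = a + 11 = 13.
Step 2: c = b + 20 = 13 + 20 = 33.
Step 3: result = 33

The answer is 33.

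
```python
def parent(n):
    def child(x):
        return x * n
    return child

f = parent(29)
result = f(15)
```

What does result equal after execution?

Step 1: parent(29) creates a closure capturing n = 29.
Step 2: f(15) computes 15 * 29 = 435.
Step 3: result = 435

The answer is 435.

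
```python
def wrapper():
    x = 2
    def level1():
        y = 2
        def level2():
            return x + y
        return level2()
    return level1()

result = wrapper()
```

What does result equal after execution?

Step 1: x = 2 in wrapper. y = 2 in level1.
Step 2: level2() reads x = 2 and y = 2 from enclosing scopes.
Step 3: result = 2 + 2 = 4

The answer is 4.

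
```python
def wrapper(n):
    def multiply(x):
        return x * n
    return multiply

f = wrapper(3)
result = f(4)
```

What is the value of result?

Step 1: wrapper(3) returns multiply closure with n = 3.
Step 2: f(4) computes 4 * 3 = 12.
Step 3: result = 12

The answer is 12.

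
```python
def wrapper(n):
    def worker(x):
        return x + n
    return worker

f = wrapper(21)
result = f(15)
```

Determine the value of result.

Step 1: wrapper(21) creates a closure that captures n = 21.
Step 2: f(15) calls the closure with x = 15, returning 15 + 21 = 36.
Step 3: result = 36

The answer is 36.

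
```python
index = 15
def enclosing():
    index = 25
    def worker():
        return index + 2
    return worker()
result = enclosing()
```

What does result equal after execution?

Step 1: enclosing() shadows global index with index = 25.
Step 2: worker() finds index = 25 in enclosing scope, computes 25 + 2 = 27.
Step 3: result = 27

The answer is 27.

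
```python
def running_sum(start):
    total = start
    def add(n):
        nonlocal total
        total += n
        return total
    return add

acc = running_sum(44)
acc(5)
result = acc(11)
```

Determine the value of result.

Step 1: running_sum(44) creates closure with total = 44.
Step 2: First acc(5): total = 44 + 5 = 49.
Step 3: Second acc(11): total = 49 + 11 = 60. result = 60

The answer is 60.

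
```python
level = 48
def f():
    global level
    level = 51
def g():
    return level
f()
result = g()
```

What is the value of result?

Step 1: level = 48.
Step 2: f() sets global level = 51.
Step 3: g() reads global level = 51. result = 51

The answer is 51.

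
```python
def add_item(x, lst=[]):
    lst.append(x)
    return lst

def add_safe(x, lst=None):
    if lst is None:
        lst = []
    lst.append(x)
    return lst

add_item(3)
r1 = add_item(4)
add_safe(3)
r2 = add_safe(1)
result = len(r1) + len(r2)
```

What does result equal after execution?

Step 1: add_item shares mutable default: after 2 calls, lst = [3, 4], len = 2.
Step 2: add_safe creates fresh list each time: r2 = [1], len = 1.
Step 3: result = 2 + 1 = 3

The answer is 3.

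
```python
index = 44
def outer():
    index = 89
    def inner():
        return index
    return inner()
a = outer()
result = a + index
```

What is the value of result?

Step 1: outer() has local index = 89. inner() reads from enclosing.
Step 2: outer() returns 89. Global index = 44 unchanged.
Step 3: result = 89 + 44 = 133

The answer is 133.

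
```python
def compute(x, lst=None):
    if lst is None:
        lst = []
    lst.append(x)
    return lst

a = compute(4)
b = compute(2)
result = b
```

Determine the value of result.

Step 1: None default with guard creates a NEW list each call.
Step 2: a = [4] (fresh list). b = [2] (another fresh list).
Step 3: result = [2] (this is the fix for mutable default)

The answer is [2].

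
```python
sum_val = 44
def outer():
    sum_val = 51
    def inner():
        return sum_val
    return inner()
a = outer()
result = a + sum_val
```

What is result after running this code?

Step 1: outer() has local sum_val = 51. inner() reads from enclosing.
Step 2: outer() returns 51. Global sum_val = 44 unchanged.
Step 3: result = 51 + 44 = 95

The answer is 95.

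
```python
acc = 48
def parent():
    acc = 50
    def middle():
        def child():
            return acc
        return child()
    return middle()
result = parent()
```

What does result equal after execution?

Step 1: parent() defines acc = 50. middle() and child() have no local acc.
Step 2: child() checks local (none), enclosing middle() (none), enclosing parent() and finds acc = 50.
Step 3: result = 50

The answer is 50.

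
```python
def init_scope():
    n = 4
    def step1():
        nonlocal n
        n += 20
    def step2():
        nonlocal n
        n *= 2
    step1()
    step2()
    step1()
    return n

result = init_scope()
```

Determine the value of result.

Step 1: n = 4.
Step 2: step1(): n = 4 + 20 = 24.
Step 3: step2(): n = 24 * 2 = 48.
Step 4: step1(): n = 48 + 20 = 68. result = 68

The answer is 68.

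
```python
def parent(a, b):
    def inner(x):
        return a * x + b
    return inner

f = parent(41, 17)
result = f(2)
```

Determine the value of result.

Step 1: parent(41, 17) captures a = 41, b = 17.
Step 2: f(2) computes 41 * 2 + 17 = 99.
Step 3: result = 99

The answer is 99.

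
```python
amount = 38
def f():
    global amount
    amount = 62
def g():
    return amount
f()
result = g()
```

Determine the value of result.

Step 1: amount = 38.
Step 2: f() sets global amount = 62.
Step 3: g() reads global amount = 62. result = 62

The answer is 62.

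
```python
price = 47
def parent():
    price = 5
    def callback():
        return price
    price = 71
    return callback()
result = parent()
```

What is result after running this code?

Step 1: parent() sets price = 5, then later price = 71.
Step 2: callback() is called after price is reassigned to 71. Closures capture variables by reference, not by value.
Step 3: result = 71

The answer is 71.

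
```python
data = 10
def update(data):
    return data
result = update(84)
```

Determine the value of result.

Step 1: Global data = 10.
Step 2: update(84) takes parameter data = 84, which shadows the global.
Step 3: result = 84

The answer is 84.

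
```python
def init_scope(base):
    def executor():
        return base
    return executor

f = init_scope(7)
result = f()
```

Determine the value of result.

Step 1: init_scope(7) creates closure capturing base = 7.
Step 2: f() returns the captured base = 7.
Step 3: result = 7

The answer is 7.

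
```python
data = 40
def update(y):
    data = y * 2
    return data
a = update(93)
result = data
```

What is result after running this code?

Step 1: Global data = 40.
Step 2: update(93) creates local data = 93 * 2 = 186.
Step 3: Global data unchanged because no global keyword. result = 40

The answer is 40.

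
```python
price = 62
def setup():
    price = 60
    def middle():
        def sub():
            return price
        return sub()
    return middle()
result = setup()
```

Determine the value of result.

Step 1: setup() defines price = 60. middle() and sub() have no local price.
Step 2: sub() checks local (none), enclosing middle() (none), enclosing setup() and finds price = 60.
Step 3: result = 60

The answer is 60.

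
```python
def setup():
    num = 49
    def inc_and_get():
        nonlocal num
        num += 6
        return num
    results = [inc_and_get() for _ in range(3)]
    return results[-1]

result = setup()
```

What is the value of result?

Step 1: num = 49.
Step 2: Three calls to inc_and_get(), each adding 6.
Step 3: Last value = 49 + 6 * 3 = 67

The answer is 67.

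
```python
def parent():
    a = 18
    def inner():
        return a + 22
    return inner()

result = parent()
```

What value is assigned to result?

Step 1: parent() defines a = 18.
Step 2: inner() reads a = 18 from enclosing scope, returns 18 + 22 = 40.
Step 3: result = 40

The answer is 40.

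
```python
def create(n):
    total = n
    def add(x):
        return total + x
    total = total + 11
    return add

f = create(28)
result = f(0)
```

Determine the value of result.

Step 1: create(28) sets total = 28, then total = 28 + 11 = 39.
Step 2: Closures capture by reference, so add sees total = 39.
Step 3: f(0) returns 39 + 0 = 39

The answer is 39.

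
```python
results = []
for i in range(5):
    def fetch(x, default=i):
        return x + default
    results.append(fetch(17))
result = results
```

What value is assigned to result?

Step 1: Default argument default=i is evaluated at function definition time.
Step 2: Each iteration creates fetch with default = current i value.
Step 3: fetch(17) returns 17 + default. results = [17, 18, 19, 20, 21]

The answer is [17, 18, 19, 20, 21].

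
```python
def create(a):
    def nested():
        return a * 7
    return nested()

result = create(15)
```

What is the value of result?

Step 1: create(15) binds parameter a = 15.
Step 2: nested() accesses a = 15 from enclosing scope.
Step 3: result = 15 * 7 = 105

The answer is 105.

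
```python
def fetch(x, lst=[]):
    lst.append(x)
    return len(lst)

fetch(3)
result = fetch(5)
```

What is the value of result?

Step 1: Mutable default list persists between calls.
Step 2: First call: lst = [3], len = 1. Second call: lst = [3, 5], len = 2.
Step 3: result = 2

The answer is 2.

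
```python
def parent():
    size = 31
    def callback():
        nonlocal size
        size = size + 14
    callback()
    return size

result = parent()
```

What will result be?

Step 1: parent() sets size = 31.
Step 2: callback() uses nonlocal to modify size in parent's scope: size = 31 + 14 = 45.
Step 3: parent() returns the modified size = 45

The answer is 45.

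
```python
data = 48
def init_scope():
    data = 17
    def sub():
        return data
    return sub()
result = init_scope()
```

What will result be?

Step 1: data = 48 globally, but init_scope() defines data = 17 locally.
Step 2: sub() looks up data. Not in local scope, so checks enclosing scope (init_scope) and finds data = 17.
Step 3: result = 17

The answer is 17.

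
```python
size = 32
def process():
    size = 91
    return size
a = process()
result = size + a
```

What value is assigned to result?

Step 1: Global size = 32. process() returns local size = 91.
Step 2: a = 91. Global size still = 32.
Step 3: result = 32 + 91 = 123

The answer is 123.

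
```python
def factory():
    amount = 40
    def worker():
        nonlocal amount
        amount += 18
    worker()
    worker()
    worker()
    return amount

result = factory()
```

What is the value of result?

Step 1: amount starts at 40.
Step 2: worker() is called 3 times, each adding 18.
Step 3: amount = 40 + 18 * 3 = 94

The answer is 94.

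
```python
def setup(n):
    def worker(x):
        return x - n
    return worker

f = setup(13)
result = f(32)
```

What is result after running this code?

Step 1: setup(13) creates a closure capturing n = 13.
Step 2: f(32) computes 32 - 13 = 19.
Step 3: result = 19

The answer is 19.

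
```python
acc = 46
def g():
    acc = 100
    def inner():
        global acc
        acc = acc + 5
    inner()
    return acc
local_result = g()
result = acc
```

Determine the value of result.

Step 1: Global acc = 46. g() creates local acc = 100.
Step 2: inner() declares global acc and adds 5: global acc = 46 + 5 = 51.
Step 3: g() returns its local acc = 100 (unaffected by inner).
Step 4: result = global acc = 51

The answer is 51.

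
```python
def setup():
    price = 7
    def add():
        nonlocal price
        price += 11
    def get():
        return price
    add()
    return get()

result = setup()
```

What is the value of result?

Step 1: price = 7. add() modifies it via nonlocal, get() reads it.
Step 2: add() makes price = 7 + 11 = 18.
Step 3: get() returns 18. result = 18

The answer is 18.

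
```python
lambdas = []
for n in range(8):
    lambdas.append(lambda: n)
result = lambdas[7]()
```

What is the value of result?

Step 1: The loop creates 8 lambdas, all referencing the same variable n.
Step 2: After the loop, n = 7 (final value).
Step 3: lambdas[7]() looks up n at call time and finds 7. This is the late binding gotcha. result = 7

The answer is 7.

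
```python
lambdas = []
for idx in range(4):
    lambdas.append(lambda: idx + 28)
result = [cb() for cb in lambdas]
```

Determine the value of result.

Step 1: All lambdas capture idx by reference. After the loop, idx = 3.
Step 2: Each call returns 3 + 28 = 31.
Step 3: result = [31, 31, 31, 31]

The answer is [31, 31, 31, 31].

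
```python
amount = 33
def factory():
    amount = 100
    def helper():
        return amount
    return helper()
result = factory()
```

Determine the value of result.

Step 1: amount = 33 globally, but factory() defines amount = 100 locally.
Step 2: helper() looks up amount. Not in local scope, so checks enclosing scope (factory) and finds amount = 100.
Step 3: result = 100

The answer is 100.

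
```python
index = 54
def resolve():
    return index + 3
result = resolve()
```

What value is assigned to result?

Step 1: index = 54 is defined globally.
Step 2: resolve() looks up index from global scope = 54, then computes 54 + 3 = 57.
Step 3: result = 57

The answer is 57.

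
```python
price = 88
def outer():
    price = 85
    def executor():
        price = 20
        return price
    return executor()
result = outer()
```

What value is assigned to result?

Step 1: Three scopes define price: global (88), outer (85), executor (20).
Step 2: executor() has its own local price = 20, which shadows both enclosing and global.
Step 3: result = 20 (local wins in LEGB)

The answer is 20.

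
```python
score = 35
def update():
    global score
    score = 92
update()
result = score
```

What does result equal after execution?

Step 1: score = 35 globally.
Step 2: update() declares global score and sets it to 92.
Step 3: After update(), global score = 92. result = 92

The answer is 92.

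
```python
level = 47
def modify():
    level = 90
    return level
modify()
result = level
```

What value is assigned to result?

Step 1: Global level = 47.
Step 2: modify() creates local level = 90 (shadow, not modification).
Step 3: After modify() returns, global level is unchanged. result = 47

The answer is 47.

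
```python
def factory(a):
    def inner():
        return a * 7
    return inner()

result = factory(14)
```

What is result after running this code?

Step 1: factory(14) binds parameter a = 14.
Step 2: inner() accesses a = 14 from enclosing scope.
Step 3: result = 14 * 7 = 98

The answer is 98.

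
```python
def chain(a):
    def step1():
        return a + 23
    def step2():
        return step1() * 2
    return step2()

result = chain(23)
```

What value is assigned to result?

Step 1: chain(23) captures a = 23.
Step 2: step2() calls step1() which returns 23 + 23 = 46.
Step 3: step2() returns 46 * 2 = 92

The answer is 92.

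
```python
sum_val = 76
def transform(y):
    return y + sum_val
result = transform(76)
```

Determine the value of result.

Step 1: sum_val = 76 is defined globally.
Step 2: transform(76) uses parameter y = 76 and looks up sum_val from global scope = 76.
Step 3: result = 76 + 76 = 152

The answer is 152.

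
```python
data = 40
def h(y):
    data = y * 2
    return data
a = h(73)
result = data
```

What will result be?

Step 1: Global data = 40.
Step 2: h(73) creates local data = 73 * 2 = 146.
Step 3: Global data unchanged because no global keyword. result = 40

The answer is 40.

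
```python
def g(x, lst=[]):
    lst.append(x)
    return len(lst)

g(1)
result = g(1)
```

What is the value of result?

Step 1: Mutable default list persists between calls.
Step 2: First call: lst = [1], len = 1. Second call: lst = [1, 1], len = 2.
Step 3: result = 2

The answer is 2.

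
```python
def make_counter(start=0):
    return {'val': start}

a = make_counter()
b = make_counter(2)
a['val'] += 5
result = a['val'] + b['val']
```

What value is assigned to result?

Step 1: make_counter() returns a new dict each call (immutable default 0).
Step 2: a = {'val': 0}, b = {'val': 2}.
Step 3: a['val'] += 5 = 5. result = 5 + 2 = 7

The answer is 7.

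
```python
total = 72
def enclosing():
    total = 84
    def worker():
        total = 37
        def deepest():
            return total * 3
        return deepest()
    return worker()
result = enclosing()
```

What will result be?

Step 1: deepest() looks up total through LEGB: not local, finds total = 37 in enclosing worker().
Step 2: Returns 37 * 3 = 111.
Step 3: result = 111

The answer is 111.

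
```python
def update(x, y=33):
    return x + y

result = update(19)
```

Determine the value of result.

Step 1: update(19) uses default y = 33.
Step 2: Returns 19 + 33 = 52.
Step 3: result = 52

The answer is 52.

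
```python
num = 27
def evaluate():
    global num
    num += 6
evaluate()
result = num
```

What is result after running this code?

Step 1: num = 27 globally.
Step 2: evaluate() modifies global num: num += 6 = 33.
Step 3: result = 33

The answer is 33.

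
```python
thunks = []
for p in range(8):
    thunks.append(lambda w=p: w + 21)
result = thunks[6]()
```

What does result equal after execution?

Step 1: Default argument w=p captures p's value at definition time.
Step 2: thunks[6] was defined when p = 6, so w defaults to 6.
Step 3: result = 6 + 21 = 27 (default arg fixes the late binding issue)

The answer is 27.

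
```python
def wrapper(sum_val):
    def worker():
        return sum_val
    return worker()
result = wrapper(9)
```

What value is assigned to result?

Step 1: wrapper(9) binds parameter sum_val = 9.
Step 2: worker() looks up sum_val in enclosing scope and finds the parameter sum_val = 9.
Step 3: result = 9

The answer is 9.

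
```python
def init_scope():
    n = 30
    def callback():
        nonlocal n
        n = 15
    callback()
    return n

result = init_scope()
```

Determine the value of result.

Step 1: init_scope() sets n = 30.
Step 2: callback() uses nonlocal to reassign n = 15.
Step 3: result = 15

The answer is 15.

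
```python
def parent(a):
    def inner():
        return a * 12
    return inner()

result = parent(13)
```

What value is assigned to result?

Step 1: parent(13) binds parameter a = 13.
Step 2: inner() accesses a = 13 from enclosing scope.
Step 3: result = 13 * 12 = 156

The answer is 156.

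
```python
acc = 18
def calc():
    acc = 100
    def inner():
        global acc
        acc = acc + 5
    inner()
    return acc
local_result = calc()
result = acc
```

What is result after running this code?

Step 1: Global acc = 18. calc() creates local acc = 100.
Step 2: inner() declares global acc and adds 5: global acc = 18 + 5 = 23.
Step 3: calc() returns its local acc = 100 (unaffected by inner).
Step 4: result = global acc = 23

The answer is 23.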